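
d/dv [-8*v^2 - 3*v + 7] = -16*v - 3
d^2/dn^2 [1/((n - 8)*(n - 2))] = 2*((n - 8)^2 + (n - 8)*(n - 2) + (n - 2)^2)/((n - 8)^3*(n - 2)^3)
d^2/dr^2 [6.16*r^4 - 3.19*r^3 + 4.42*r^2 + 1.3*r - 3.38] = 73.92*r^2 - 19.14*r + 8.84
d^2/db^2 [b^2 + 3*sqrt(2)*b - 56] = 2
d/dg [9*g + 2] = 9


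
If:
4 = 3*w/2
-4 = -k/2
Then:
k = 8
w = 8/3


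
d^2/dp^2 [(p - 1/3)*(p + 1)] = 2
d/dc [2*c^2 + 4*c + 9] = 4*c + 4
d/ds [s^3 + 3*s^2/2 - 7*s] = 3*s^2 + 3*s - 7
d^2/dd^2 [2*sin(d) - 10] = -2*sin(d)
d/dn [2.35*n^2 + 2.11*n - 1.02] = 4.7*n + 2.11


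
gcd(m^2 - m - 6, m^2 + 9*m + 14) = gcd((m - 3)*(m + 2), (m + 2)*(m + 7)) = m + 2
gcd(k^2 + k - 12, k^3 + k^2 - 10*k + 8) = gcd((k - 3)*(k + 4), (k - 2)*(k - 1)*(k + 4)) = k + 4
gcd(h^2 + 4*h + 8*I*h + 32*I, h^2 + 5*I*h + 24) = h + 8*I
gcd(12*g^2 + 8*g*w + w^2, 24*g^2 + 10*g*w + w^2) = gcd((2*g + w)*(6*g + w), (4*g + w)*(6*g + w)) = 6*g + w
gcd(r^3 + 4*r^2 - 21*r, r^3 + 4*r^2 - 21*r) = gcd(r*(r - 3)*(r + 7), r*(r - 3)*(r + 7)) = r^3 + 4*r^2 - 21*r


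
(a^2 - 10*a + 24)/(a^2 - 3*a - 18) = (a - 4)/(a + 3)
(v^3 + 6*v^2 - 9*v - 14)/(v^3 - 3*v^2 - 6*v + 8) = (v^3 + 6*v^2 - 9*v - 14)/(v^3 - 3*v^2 - 6*v + 8)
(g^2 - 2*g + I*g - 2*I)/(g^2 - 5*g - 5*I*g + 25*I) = (g^2 + g*(-2 + I) - 2*I)/(g^2 - 5*g*(1 + I) + 25*I)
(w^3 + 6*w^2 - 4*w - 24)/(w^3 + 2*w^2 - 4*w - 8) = (w + 6)/(w + 2)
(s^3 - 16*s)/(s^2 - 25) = s*(s^2 - 16)/(s^2 - 25)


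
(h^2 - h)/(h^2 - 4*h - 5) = h*(1 - h)/(-h^2 + 4*h + 5)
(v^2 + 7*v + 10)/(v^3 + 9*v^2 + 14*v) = (v + 5)/(v*(v + 7))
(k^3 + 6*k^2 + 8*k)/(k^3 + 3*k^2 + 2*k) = (k + 4)/(k + 1)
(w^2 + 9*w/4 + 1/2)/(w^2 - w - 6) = (w + 1/4)/(w - 3)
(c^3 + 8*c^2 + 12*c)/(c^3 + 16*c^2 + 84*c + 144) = c*(c + 2)/(c^2 + 10*c + 24)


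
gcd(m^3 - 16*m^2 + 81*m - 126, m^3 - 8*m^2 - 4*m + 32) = 1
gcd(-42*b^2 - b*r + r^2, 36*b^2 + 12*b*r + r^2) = 6*b + r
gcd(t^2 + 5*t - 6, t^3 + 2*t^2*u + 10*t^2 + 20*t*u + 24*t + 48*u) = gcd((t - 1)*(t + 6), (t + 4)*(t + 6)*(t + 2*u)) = t + 6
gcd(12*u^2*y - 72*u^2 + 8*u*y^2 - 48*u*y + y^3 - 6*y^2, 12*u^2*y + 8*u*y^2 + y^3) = 12*u^2 + 8*u*y + y^2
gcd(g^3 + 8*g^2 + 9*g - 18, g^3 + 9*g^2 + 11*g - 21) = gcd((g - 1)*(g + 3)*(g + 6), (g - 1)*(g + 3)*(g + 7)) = g^2 + 2*g - 3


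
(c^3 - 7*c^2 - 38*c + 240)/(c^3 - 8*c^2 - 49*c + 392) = (c^2 + c - 30)/(c^2 - 49)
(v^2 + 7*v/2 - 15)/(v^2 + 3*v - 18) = (v - 5/2)/(v - 3)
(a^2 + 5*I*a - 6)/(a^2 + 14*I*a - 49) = (a^2 + 5*I*a - 6)/(a^2 + 14*I*a - 49)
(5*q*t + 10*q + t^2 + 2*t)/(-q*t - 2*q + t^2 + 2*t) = (-5*q - t)/(q - t)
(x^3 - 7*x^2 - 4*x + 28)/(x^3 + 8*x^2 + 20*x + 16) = (x^2 - 9*x + 14)/(x^2 + 6*x + 8)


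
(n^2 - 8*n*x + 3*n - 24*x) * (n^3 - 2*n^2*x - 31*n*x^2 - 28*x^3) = n^5 - 10*n^4*x + 3*n^4 - 15*n^3*x^2 - 30*n^3*x + 220*n^2*x^3 - 45*n^2*x^2 + 224*n*x^4 + 660*n*x^3 + 672*x^4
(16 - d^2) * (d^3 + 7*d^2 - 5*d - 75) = -d^5 - 7*d^4 + 21*d^3 + 187*d^2 - 80*d - 1200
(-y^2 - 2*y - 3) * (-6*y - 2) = 6*y^3 + 14*y^2 + 22*y + 6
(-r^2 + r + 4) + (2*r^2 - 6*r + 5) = r^2 - 5*r + 9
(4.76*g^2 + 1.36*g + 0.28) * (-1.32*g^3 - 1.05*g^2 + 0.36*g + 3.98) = -6.2832*g^5 - 6.7932*g^4 - 0.0840000000000003*g^3 + 19.1404*g^2 + 5.5136*g + 1.1144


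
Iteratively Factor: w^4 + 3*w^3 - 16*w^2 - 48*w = (w + 3)*(w^3 - 16*w) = (w - 4)*(w + 3)*(w^2 + 4*w) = w*(w - 4)*(w + 3)*(w + 4)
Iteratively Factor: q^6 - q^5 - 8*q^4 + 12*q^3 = (q + 3)*(q^5 - 4*q^4 + 4*q^3) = (q - 2)*(q + 3)*(q^4 - 2*q^3) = q*(q - 2)*(q + 3)*(q^3 - 2*q^2) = q^2*(q - 2)*(q + 3)*(q^2 - 2*q) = q^3*(q - 2)*(q + 3)*(q - 2)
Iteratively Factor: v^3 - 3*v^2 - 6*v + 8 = (v - 4)*(v^2 + v - 2) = (v - 4)*(v + 2)*(v - 1)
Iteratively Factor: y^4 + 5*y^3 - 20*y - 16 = (y + 2)*(y^3 + 3*y^2 - 6*y - 8) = (y - 2)*(y + 2)*(y^2 + 5*y + 4) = (y - 2)*(y + 1)*(y + 2)*(y + 4)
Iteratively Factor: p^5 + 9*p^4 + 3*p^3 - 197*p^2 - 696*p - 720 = (p + 3)*(p^4 + 6*p^3 - 15*p^2 - 152*p - 240) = (p + 3)*(p + 4)*(p^3 + 2*p^2 - 23*p - 60) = (p + 3)^2*(p + 4)*(p^2 - p - 20) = (p + 3)^2*(p + 4)^2*(p - 5)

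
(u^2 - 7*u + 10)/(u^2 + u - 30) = (u - 2)/(u + 6)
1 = 1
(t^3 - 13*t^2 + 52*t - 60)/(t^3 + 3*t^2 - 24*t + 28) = (t^2 - 11*t + 30)/(t^2 + 5*t - 14)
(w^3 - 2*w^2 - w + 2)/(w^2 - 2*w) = w - 1/w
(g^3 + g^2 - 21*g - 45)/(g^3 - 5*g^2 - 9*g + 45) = (g + 3)/(g - 3)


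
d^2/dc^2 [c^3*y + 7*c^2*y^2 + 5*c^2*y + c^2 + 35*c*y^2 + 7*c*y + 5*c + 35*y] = 6*c*y + 14*y^2 + 10*y + 2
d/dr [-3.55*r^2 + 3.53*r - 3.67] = 3.53 - 7.1*r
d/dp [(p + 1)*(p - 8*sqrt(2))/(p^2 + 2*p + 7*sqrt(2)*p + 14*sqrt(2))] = (p^2 + 15*sqrt(2)*p^2 + 44*sqrt(2)*p - 112 + 30*sqrt(2))/(p^4 + 4*p^3 + 14*sqrt(2)*p^3 + 56*sqrt(2)*p^2 + 102*p^2 + 56*sqrt(2)*p + 392*p + 392)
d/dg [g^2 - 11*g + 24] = 2*g - 11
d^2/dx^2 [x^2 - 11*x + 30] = 2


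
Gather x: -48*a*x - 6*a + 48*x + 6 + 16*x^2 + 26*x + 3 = -6*a + 16*x^2 + x*(74 - 48*a) + 9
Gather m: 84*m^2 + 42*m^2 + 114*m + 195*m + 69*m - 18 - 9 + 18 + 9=126*m^2 + 378*m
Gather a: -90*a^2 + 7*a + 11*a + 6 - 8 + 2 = -90*a^2 + 18*a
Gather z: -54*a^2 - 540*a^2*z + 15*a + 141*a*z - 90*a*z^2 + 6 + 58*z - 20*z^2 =-54*a^2 + 15*a + z^2*(-90*a - 20) + z*(-540*a^2 + 141*a + 58) + 6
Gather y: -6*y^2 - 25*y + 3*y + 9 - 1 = -6*y^2 - 22*y + 8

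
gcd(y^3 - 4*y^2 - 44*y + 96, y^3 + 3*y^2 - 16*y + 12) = y^2 + 4*y - 12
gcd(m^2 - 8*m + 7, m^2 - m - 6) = 1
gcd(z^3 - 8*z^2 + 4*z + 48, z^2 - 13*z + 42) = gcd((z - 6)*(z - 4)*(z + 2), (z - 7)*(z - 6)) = z - 6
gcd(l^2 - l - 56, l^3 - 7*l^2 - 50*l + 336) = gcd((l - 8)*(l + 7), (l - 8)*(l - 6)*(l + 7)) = l^2 - l - 56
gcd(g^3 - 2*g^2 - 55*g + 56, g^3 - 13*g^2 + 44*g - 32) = g^2 - 9*g + 8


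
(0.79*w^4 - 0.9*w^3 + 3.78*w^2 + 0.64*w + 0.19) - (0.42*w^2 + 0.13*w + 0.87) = 0.79*w^4 - 0.9*w^3 + 3.36*w^2 + 0.51*w - 0.68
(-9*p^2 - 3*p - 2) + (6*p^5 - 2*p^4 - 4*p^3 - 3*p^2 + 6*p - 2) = 6*p^5 - 2*p^4 - 4*p^3 - 12*p^2 + 3*p - 4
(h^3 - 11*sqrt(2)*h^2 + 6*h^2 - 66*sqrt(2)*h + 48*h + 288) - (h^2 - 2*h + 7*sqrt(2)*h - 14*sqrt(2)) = h^3 - 11*sqrt(2)*h^2 + 5*h^2 - 73*sqrt(2)*h + 50*h + 14*sqrt(2) + 288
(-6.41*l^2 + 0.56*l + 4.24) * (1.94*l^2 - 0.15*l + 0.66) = -12.4354*l^4 + 2.0479*l^3 + 3.911*l^2 - 0.2664*l + 2.7984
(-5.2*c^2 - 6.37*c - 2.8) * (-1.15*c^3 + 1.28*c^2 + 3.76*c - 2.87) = 5.98*c^5 + 0.669499999999999*c^4 - 24.4856*c^3 - 12.6112*c^2 + 7.7539*c + 8.036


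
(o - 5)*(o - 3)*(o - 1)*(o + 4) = o^4 - 5*o^3 - 13*o^2 + 77*o - 60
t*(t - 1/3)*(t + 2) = t^3 + 5*t^2/3 - 2*t/3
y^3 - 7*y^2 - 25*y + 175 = (y - 7)*(y - 5)*(y + 5)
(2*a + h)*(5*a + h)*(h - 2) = 10*a^2*h - 20*a^2 + 7*a*h^2 - 14*a*h + h^3 - 2*h^2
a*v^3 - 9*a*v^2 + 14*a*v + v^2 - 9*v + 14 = (v - 7)*(v - 2)*(a*v + 1)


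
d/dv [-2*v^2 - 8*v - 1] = -4*v - 8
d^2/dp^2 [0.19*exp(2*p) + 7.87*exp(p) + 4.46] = (0.76*exp(p) + 7.87)*exp(p)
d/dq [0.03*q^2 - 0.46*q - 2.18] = 0.06*q - 0.46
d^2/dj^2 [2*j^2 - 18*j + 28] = 4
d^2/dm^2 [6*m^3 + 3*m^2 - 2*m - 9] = 36*m + 6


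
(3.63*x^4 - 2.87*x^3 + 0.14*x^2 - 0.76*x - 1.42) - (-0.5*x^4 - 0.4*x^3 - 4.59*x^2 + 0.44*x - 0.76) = 4.13*x^4 - 2.47*x^3 + 4.73*x^2 - 1.2*x - 0.66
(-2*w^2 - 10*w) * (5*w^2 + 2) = -10*w^4 - 50*w^3 - 4*w^2 - 20*w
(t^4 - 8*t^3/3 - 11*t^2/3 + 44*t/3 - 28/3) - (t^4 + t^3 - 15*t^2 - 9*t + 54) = -11*t^3/3 + 34*t^2/3 + 71*t/3 - 190/3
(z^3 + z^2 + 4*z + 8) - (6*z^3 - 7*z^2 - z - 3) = -5*z^3 + 8*z^2 + 5*z + 11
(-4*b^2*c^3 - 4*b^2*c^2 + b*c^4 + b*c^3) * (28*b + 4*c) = -112*b^3*c^3 - 112*b^3*c^2 + 12*b^2*c^4 + 12*b^2*c^3 + 4*b*c^5 + 4*b*c^4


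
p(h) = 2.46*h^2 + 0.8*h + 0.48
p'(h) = 4.92*h + 0.8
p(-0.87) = 1.65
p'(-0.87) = -3.48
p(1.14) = 4.59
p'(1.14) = 6.41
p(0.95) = 3.46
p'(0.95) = 5.47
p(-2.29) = 11.55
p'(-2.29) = -10.47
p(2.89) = 23.34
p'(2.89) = 15.02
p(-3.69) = 31.02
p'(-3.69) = -17.35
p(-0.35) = 0.50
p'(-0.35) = -0.92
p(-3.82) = 33.32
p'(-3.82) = -17.99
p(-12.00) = 345.12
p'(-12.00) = -58.24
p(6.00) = 93.84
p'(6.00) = 30.32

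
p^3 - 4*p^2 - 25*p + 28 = (p - 7)*(p - 1)*(p + 4)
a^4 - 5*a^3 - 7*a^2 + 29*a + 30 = (a - 5)*(a - 3)*(a + 1)*(a + 2)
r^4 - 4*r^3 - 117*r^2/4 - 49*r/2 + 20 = (r - 8)*(r - 1/2)*(r + 2)*(r + 5/2)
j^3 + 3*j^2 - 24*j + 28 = (j - 2)^2*(j + 7)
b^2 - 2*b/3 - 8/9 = (b - 4/3)*(b + 2/3)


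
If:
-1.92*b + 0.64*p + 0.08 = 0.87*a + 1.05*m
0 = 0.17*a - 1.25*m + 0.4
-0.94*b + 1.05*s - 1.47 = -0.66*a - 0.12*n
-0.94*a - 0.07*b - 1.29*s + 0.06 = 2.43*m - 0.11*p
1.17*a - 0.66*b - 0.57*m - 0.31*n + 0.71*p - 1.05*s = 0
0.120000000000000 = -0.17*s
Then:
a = -33.25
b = -141.12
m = -4.20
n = -904.15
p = -475.58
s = -0.71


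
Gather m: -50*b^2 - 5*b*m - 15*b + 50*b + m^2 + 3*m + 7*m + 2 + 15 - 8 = -50*b^2 + 35*b + m^2 + m*(10 - 5*b) + 9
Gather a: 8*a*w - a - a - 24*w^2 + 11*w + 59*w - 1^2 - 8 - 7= a*(8*w - 2) - 24*w^2 + 70*w - 16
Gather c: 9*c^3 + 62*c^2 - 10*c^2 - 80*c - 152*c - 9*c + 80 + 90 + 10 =9*c^3 + 52*c^2 - 241*c + 180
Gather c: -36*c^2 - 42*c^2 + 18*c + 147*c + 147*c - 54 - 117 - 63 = -78*c^2 + 312*c - 234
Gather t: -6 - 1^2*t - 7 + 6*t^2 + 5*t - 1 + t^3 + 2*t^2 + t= t^3 + 8*t^2 + 5*t - 14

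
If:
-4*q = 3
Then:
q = -3/4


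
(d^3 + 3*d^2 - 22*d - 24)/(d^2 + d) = d + 2 - 24/d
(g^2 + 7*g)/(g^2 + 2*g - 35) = g/(g - 5)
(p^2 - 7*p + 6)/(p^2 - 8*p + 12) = (p - 1)/(p - 2)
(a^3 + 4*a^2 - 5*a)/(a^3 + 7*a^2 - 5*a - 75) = a*(a - 1)/(a^2 + 2*a - 15)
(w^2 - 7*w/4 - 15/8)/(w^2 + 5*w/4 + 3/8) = (2*w - 5)/(2*w + 1)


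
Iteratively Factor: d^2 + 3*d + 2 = (d + 1)*(d + 2)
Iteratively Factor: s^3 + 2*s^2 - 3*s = (s)*(s^2 + 2*s - 3) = s*(s + 3)*(s - 1)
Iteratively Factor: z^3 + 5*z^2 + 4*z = (z)*(z^2 + 5*z + 4) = z*(z + 1)*(z + 4)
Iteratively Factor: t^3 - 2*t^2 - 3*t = (t - 3)*(t^2 + t) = (t - 3)*(t + 1)*(t)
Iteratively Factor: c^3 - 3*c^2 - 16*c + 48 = (c - 3)*(c^2 - 16) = (c - 3)*(c + 4)*(c - 4)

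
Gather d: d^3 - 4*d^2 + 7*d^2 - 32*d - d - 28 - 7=d^3 + 3*d^2 - 33*d - 35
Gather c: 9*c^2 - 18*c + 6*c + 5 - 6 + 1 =9*c^2 - 12*c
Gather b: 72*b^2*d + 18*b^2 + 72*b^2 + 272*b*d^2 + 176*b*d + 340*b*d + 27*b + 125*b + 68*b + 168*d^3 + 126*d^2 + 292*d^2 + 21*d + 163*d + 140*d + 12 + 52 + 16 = b^2*(72*d + 90) + b*(272*d^2 + 516*d + 220) + 168*d^3 + 418*d^2 + 324*d + 80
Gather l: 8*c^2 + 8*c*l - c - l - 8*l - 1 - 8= 8*c^2 - c + l*(8*c - 9) - 9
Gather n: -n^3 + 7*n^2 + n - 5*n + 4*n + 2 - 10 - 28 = -n^3 + 7*n^2 - 36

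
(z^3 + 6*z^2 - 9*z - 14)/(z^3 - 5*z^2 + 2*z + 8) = (z + 7)/(z - 4)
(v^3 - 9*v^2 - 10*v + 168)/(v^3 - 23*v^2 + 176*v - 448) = (v^2 - 2*v - 24)/(v^2 - 16*v + 64)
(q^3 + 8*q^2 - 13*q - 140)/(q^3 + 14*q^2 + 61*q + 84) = (q^2 + q - 20)/(q^2 + 7*q + 12)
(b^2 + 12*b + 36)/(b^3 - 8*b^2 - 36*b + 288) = (b + 6)/(b^2 - 14*b + 48)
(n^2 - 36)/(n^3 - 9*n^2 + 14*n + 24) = (n + 6)/(n^2 - 3*n - 4)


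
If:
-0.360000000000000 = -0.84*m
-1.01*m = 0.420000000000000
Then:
No Solution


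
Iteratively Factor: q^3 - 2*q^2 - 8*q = (q)*(q^2 - 2*q - 8) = q*(q - 4)*(q + 2)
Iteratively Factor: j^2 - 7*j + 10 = (j - 2)*(j - 5)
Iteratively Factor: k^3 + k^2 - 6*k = (k - 2)*(k^2 + 3*k) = (k - 2)*(k + 3)*(k)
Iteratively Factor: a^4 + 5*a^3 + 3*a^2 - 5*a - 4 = (a + 4)*(a^3 + a^2 - a - 1) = (a + 1)*(a + 4)*(a^2 - 1) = (a + 1)^2*(a + 4)*(a - 1)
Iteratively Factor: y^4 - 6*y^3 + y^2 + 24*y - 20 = (y - 1)*(y^3 - 5*y^2 - 4*y + 20) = (y - 1)*(y + 2)*(y^2 - 7*y + 10) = (y - 2)*(y - 1)*(y + 2)*(y - 5)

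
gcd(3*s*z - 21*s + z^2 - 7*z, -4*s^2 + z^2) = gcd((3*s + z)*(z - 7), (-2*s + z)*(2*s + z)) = 1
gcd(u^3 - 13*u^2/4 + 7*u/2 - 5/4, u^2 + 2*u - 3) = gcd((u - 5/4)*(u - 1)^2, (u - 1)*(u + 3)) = u - 1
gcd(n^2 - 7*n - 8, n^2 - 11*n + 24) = n - 8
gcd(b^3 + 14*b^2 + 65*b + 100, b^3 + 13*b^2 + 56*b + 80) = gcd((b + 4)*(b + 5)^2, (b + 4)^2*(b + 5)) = b^2 + 9*b + 20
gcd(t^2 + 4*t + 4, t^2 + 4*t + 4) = t^2 + 4*t + 4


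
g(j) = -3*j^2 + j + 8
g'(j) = 1 - 6*j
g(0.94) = 6.29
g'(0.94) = -4.64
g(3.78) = -31.09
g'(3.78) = -21.68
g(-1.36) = 1.09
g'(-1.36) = 9.16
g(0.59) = 7.55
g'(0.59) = -2.54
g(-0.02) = 7.98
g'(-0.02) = 1.12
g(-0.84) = 5.04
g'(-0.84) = 6.04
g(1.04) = 5.80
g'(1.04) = -5.24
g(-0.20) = 7.68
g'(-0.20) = 2.20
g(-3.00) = -22.00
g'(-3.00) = 19.00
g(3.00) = -16.00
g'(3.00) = -17.00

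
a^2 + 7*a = a*(a + 7)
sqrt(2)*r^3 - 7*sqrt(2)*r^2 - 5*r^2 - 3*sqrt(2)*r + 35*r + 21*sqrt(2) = (r - 7)*(r - 3*sqrt(2))*(sqrt(2)*r + 1)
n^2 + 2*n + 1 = (n + 1)^2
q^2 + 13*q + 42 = (q + 6)*(q + 7)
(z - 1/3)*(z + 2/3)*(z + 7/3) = z^3 + 8*z^2/3 + 5*z/9 - 14/27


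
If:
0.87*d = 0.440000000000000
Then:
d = 0.51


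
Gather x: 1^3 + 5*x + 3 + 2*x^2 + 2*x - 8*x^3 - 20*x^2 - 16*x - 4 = -8*x^3 - 18*x^2 - 9*x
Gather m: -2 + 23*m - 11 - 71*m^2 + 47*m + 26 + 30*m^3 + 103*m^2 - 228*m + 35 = 30*m^3 + 32*m^2 - 158*m + 48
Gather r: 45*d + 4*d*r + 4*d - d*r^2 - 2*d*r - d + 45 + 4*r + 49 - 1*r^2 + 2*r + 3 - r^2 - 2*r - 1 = 48*d + r^2*(-d - 2) + r*(2*d + 4) + 96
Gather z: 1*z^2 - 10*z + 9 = z^2 - 10*z + 9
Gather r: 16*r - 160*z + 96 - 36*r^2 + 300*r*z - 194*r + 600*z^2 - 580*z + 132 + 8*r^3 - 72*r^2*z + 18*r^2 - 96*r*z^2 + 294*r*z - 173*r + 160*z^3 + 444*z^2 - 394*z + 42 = 8*r^3 + r^2*(-72*z - 18) + r*(-96*z^2 + 594*z - 351) + 160*z^3 + 1044*z^2 - 1134*z + 270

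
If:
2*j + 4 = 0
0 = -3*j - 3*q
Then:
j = -2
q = 2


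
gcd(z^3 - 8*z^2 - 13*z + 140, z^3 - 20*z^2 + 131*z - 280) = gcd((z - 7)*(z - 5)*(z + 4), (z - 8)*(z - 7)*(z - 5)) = z^2 - 12*z + 35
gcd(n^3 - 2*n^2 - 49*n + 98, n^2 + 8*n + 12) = 1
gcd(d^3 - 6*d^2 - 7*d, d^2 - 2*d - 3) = d + 1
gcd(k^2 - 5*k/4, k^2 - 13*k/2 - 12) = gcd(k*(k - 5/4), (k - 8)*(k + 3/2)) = 1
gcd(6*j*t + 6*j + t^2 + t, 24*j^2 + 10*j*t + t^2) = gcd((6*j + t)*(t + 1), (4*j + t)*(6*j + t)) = 6*j + t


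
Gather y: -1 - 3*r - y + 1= -3*r - y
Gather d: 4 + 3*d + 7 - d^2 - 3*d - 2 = 9 - d^2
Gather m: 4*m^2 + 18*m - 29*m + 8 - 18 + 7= 4*m^2 - 11*m - 3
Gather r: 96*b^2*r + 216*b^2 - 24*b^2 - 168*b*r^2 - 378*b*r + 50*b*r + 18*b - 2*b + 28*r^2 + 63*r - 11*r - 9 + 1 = 192*b^2 + 16*b + r^2*(28 - 168*b) + r*(96*b^2 - 328*b + 52) - 8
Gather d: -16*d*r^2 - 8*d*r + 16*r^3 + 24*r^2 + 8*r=d*(-16*r^2 - 8*r) + 16*r^3 + 24*r^2 + 8*r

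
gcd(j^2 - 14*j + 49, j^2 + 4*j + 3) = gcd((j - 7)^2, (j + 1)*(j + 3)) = 1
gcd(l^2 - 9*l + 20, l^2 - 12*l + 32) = l - 4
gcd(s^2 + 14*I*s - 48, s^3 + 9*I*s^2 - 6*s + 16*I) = s + 8*I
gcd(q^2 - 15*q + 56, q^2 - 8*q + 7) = q - 7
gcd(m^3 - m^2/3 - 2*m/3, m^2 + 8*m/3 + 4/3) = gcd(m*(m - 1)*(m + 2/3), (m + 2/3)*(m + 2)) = m + 2/3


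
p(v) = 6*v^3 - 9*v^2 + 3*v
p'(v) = 18*v^2 - 18*v + 3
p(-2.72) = -195.49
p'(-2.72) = 185.13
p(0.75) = -0.28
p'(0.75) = -0.38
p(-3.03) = -258.63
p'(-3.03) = 222.80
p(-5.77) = -1469.55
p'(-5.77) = 706.13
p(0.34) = 0.22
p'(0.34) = -1.04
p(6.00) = 990.00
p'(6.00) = 543.00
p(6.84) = 1519.53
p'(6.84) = 722.02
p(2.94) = 83.50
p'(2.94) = 105.66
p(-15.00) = -22320.00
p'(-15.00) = 4323.00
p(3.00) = 90.00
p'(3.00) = 111.00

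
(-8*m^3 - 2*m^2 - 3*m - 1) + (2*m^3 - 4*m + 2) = -6*m^3 - 2*m^2 - 7*m + 1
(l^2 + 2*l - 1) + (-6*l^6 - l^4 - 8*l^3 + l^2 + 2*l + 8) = -6*l^6 - l^4 - 8*l^3 + 2*l^2 + 4*l + 7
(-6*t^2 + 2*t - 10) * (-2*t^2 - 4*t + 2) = 12*t^4 + 20*t^3 + 44*t - 20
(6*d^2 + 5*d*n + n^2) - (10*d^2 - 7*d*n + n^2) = -4*d^2 + 12*d*n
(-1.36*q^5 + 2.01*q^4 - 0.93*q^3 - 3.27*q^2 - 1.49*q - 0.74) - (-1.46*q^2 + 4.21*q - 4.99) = -1.36*q^5 + 2.01*q^4 - 0.93*q^3 - 1.81*q^2 - 5.7*q + 4.25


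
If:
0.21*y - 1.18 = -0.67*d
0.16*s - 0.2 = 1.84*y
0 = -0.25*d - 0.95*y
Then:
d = 1.92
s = -4.56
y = -0.51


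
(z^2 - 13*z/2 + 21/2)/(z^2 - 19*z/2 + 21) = (z - 3)/(z - 6)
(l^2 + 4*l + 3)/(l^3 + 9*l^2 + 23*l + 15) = 1/(l + 5)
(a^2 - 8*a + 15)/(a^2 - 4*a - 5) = (a - 3)/(a + 1)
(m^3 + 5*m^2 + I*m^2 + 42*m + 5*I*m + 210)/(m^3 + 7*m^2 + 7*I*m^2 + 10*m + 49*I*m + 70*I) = (m - 6*I)/(m + 2)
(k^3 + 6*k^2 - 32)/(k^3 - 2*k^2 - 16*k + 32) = (k + 4)/(k - 4)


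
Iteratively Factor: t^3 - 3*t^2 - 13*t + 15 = (t - 5)*(t^2 + 2*t - 3) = (t - 5)*(t - 1)*(t + 3)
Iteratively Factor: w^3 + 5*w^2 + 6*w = (w + 2)*(w^2 + 3*w) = w*(w + 2)*(w + 3)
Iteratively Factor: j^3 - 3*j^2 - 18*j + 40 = (j - 5)*(j^2 + 2*j - 8) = (j - 5)*(j - 2)*(j + 4)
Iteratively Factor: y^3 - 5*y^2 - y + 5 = (y - 1)*(y^2 - 4*y - 5) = (y - 1)*(y + 1)*(y - 5)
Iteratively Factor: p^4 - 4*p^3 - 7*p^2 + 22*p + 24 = (p - 4)*(p^3 - 7*p - 6) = (p - 4)*(p + 1)*(p^2 - p - 6) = (p - 4)*(p + 1)*(p + 2)*(p - 3)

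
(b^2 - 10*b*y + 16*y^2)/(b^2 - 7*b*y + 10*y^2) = (-b + 8*y)/(-b + 5*y)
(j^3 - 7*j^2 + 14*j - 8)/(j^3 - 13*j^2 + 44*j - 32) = (j - 2)/(j - 8)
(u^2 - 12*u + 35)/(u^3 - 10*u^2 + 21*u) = (u - 5)/(u*(u - 3))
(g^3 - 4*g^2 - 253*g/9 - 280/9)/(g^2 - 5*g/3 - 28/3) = (3*g^2 - 19*g - 40)/(3*(g - 4))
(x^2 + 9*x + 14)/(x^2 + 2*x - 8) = (x^2 + 9*x + 14)/(x^2 + 2*x - 8)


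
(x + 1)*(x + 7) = x^2 + 8*x + 7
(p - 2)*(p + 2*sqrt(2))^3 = p^4 - 2*p^3 + 6*sqrt(2)*p^3 - 12*sqrt(2)*p^2 + 24*p^2 - 48*p + 16*sqrt(2)*p - 32*sqrt(2)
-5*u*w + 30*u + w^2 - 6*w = (-5*u + w)*(w - 6)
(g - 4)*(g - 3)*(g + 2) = g^3 - 5*g^2 - 2*g + 24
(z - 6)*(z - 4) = z^2 - 10*z + 24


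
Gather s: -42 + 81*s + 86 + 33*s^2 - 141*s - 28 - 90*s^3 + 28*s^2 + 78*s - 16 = -90*s^3 + 61*s^2 + 18*s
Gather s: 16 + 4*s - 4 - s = 3*s + 12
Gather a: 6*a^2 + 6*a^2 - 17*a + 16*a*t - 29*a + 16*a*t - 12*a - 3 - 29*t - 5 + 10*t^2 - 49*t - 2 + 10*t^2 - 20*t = 12*a^2 + a*(32*t - 58) + 20*t^2 - 98*t - 10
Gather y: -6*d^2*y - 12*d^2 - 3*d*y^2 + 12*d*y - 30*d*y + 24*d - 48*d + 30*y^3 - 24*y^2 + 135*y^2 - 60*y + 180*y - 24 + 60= -12*d^2 - 24*d + 30*y^3 + y^2*(111 - 3*d) + y*(-6*d^2 - 18*d + 120) + 36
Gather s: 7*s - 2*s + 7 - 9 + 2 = 5*s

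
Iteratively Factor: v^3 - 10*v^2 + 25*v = (v - 5)*(v^2 - 5*v) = (v - 5)^2*(v)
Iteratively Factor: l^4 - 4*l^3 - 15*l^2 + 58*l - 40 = (l + 4)*(l^3 - 8*l^2 + 17*l - 10) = (l - 2)*(l + 4)*(l^2 - 6*l + 5) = (l - 5)*(l - 2)*(l + 4)*(l - 1)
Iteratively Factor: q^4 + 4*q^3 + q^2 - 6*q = (q - 1)*(q^3 + 5*q^2 + 6*q) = q*(q - 1)*(q^2 + 5*q + 6) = q*(q - 1)*(q + 2)*(q + 3)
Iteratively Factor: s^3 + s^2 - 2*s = (s)*(s^2 + s - 2) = s*(s + 2)*(s - 1)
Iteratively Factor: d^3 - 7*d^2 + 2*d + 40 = (d + 2)*(d^2 - 9*d + 20) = (d - 4)*(d + 2)*(d - 5)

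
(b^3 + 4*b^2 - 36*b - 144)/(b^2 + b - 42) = (b^2 + 10*b + 24)/(b + 7)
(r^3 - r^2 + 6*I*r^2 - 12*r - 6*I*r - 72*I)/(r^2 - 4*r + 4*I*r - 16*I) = (r^2 + r*(3 + 6*I) + 18*I)/(r + 4*I)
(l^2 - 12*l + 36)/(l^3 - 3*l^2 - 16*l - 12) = (l - 6)/(l^2 + 3*l + 2)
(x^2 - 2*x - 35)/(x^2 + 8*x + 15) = (x - 7)/(x + 3)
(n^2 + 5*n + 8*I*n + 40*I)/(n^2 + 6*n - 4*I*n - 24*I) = (n^2 + n*(5 + 8*I) + 40*I)/(n^2 + n*(6 - 4*I) - 24*I)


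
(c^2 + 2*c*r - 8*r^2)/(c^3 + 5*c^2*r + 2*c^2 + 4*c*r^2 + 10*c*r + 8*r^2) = (c - 2*r)/(c^2 + c*r + 2*c + 2*r)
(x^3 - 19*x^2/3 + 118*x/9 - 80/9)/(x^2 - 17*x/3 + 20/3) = (3*x^2 - 14*x + 16)/(3*(x - 4))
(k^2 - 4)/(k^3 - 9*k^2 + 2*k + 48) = (k - 2)/(k^2 - 11*k + 24)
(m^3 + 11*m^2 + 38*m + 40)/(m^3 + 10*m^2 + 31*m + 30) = (m + 4)/(m + 3)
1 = 1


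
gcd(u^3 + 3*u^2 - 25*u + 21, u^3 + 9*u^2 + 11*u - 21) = u^2 + 6*u - 7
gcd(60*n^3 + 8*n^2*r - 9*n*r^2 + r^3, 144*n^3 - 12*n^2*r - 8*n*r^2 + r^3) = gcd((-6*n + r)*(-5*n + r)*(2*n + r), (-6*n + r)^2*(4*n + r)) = -6*n + r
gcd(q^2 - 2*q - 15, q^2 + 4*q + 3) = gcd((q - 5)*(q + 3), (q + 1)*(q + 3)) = q + 3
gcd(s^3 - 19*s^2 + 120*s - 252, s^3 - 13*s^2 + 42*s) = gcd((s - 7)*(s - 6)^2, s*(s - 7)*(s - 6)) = s^2 - 13*s + 42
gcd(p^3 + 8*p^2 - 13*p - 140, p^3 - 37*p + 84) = p^2 + 3*p - 28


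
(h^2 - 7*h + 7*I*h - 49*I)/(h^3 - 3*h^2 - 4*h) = (h^2 + 7*h*(-1 + I) - 49*I)/(h*(h^2 - 3*h - 4))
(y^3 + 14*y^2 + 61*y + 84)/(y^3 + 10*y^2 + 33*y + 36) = (y + 7)/(y + 3)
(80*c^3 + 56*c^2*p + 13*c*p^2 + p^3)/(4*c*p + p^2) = 20*c^2/p + 9*c + p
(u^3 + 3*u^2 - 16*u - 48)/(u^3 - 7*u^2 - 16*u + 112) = (u + 3)/(u - 7)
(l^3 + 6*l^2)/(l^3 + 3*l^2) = (l + 6)/(l + 3)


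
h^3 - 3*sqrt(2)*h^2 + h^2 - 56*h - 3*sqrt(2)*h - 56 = (h + 1)*(h - 7*sqrt(2))*(h + 4*sqrt(2))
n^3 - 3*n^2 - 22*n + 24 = (n - 6)*(n - 1)*(n + 4)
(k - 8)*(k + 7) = k^2 - k - 56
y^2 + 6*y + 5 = (y + 1)*(y + 5)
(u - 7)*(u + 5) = u^2 - 2*u - 35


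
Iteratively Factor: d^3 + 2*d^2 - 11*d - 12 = (d + 1)*(d^2 + d - 12) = (d + 1)*(d + 4)*(d - 3)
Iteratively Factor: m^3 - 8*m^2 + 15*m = (m)*(m^2 - 8*m + 15) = m*(m - 5)*(m - 3)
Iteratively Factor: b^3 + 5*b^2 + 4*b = (b + 1)*(b^2 + 4*b) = b*(b + 1)*(b + 4)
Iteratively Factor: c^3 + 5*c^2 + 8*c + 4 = (c + 1)*(c^2 + 4*c + 4) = (c + 1)*(c + 2)*(c + 2)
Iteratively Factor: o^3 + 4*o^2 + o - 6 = (o + 3)*(o^2 + o - 2) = (o + 2)*(o + 3)*(o - 1)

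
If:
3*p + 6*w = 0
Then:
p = -2*w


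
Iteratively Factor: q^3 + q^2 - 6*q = (q + 3)*(q^2 - 2*q) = q*(q + 3)*(q - 2)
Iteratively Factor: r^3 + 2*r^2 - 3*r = (r + 3)*(r^2 - r) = r*(r + 3)*(r - 1)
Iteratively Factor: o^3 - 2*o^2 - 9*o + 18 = (o - 3)*(o^2 + o - 6) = (o - 3)*(o + 3)*(o - 2)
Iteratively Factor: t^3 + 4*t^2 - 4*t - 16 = (t + 4)*(t^2 - 4) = (t - 2)*(t + 4)*(t + 2)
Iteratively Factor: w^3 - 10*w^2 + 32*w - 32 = (w - 4)*(w^2 - 6*w + 8) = (w - 4)^2*(w - 2)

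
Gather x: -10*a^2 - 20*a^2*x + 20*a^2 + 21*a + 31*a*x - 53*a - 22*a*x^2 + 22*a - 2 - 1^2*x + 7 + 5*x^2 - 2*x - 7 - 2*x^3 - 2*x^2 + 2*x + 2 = 10*a^2 - 10*a - 2*x^3 + x^2*(3 - 22*a) + x*(-20*a^2 + 31*a - 1)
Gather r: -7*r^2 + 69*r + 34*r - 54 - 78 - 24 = -7*r^2 + 103*r - 156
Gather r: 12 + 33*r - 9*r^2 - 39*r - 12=-9*r^2 - 6*r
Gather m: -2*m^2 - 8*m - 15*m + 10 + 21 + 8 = -2*m^2 - 23*m + 39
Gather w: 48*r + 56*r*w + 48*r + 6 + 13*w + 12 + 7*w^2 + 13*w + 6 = 96*r + 7*w^2 + w*(56*r + 26) + 24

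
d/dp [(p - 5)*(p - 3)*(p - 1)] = 3*p^2 - 18*p + 23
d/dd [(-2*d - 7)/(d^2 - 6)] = 2*(d^2 + 7*d + 6)/(d^4 - 12*d^2 + 36)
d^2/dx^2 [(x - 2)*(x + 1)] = 2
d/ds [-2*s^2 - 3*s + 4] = -4*s - 3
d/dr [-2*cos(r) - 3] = 2*sin(r)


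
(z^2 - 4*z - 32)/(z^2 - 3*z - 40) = (z + 4)/(z + 5)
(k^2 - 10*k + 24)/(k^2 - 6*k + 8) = (k - 6)/(k - 2)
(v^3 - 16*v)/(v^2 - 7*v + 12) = v*(v + 4)/(v - 3)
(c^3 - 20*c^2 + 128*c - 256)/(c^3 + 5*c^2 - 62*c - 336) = (c^2 - 12*c + 32)/(c^2 + 13*c + 42)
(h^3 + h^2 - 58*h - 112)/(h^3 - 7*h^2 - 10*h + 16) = (h + 7)/(h - 1)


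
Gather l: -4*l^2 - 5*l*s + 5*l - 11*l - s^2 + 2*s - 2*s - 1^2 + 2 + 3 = -4*l^2 + l*(-5*s - 6) - s^2 + 4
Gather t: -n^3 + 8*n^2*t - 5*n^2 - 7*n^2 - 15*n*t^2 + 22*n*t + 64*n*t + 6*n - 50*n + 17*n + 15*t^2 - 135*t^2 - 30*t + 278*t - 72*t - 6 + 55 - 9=-n^3 - 12*n^2 - 27*n + t^2*(-15*n - 120) + t*(8*n^2 + 86*n + 176) + 40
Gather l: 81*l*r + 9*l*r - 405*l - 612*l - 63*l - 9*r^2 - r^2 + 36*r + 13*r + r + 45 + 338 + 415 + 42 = l*(90*r - 1080) - 10*r^2 + 50*r + 840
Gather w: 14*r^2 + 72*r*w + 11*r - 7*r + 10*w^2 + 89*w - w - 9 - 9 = 14*r^2 + 4*r + 10*w^2 + w*(72*r + 88) - 18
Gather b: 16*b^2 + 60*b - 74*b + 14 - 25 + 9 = 16*b^2 - 14*b - 2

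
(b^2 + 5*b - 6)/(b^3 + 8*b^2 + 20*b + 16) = (b^2 + 5*b - 6)/(b^3 + 8*b^2 + 20*b + 16)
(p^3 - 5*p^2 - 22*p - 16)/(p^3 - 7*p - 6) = (p - 8)/(p - 3)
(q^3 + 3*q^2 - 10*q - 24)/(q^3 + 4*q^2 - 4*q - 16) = (q - 3)/(q - 2)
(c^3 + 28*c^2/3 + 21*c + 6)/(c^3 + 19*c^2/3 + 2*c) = (c + 3)/c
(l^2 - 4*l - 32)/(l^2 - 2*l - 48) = (l + 4)/(l + 6)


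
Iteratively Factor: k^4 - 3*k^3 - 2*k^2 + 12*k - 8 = (k + 2)*(k^3 - 5*k^2 + 8*k - 4) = (k - 2)*(k + 2)*(k^2 - 3*k + 2) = (k - 2)*(k - 1)*(k + 2)*(k - 2)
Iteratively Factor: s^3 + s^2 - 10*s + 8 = (s + 4)*(s^2 - 3*s + 2) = (s - 2)*(s + 4)*(s - 1)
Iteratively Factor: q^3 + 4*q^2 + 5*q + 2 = (q + 1)*(q^2 + 3*q + 2) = (q + 1)^2*(q + 2)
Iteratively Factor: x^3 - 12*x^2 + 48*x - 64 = (x - 4)*(x^2 - 8*x + 16) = (x - 4)^2*(x - 4)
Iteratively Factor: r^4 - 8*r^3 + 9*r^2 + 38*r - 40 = (r + 2)*(r^3 - 10*r^2 + 29*r - 20) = (r - 4)*(r + 2)*(r^2 - 6*r + 5) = (r - 5)*(r - 4)*(r + 2)*(r - 1)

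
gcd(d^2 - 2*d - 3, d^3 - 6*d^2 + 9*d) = d - 3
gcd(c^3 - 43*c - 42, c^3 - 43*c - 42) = c^3 - 43*c - 42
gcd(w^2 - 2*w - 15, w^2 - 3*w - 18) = w + 3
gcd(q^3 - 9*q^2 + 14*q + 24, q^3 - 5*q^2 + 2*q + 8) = q^2 - 3*q - 4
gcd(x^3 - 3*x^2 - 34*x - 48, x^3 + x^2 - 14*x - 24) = x^2 + 5*x + 6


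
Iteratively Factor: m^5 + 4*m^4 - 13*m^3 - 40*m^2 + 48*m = (m)*(m^4 + 4*m^3 - 13*m^2 - 40*m + 48) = m*(m - 1)*(m^3 + 5*m^2 - 8*m - 48) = m*(m - 1)*(m + 4)*(m^2 + m - 12) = m*(m - 3)*(m - 1)*(m + 4)*(m + 4)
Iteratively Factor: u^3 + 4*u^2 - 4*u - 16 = (u + 2)*(u^2 + 2*u - 8) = (u - 2)*(u + 2)*(u + 4)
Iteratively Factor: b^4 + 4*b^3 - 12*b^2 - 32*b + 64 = (b + 4)*(b^3 - 12*b + 16) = (b + 4)^2*(b^2 - 4*b + 4) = (b - 2)*(b + 4)^2*(b - 2)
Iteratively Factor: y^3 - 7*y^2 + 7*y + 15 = (y - 5)*(y^2 - 2*y - 3) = (y - 5)*(y + 1)*(y - 3)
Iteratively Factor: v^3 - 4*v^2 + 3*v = (v)*(v^2 - 4*v + 3) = v*(v - 3)*(v - 1)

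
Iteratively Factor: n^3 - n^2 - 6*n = (n + 2)*(n^2 - 3*n) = n*(n + 2)*(n - 3)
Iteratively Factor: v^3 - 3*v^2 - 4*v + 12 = (v - 2)*(v^2 - v - 6) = (v - 2)*(v + 2)*(v - 3)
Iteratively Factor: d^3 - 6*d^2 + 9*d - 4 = (d - 1)*(d^2 - 5*d + 4) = (d - 1)^2*(d - 4)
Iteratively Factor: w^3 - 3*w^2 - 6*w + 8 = (w + 2)*(w^2 - 5*w + 4) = (w - 1)*(w + 2)*(w - 4)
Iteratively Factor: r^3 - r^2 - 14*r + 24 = (r + 4)*(r^2 - 5*r + 6) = (r - 3)*(r + 4)*(r - 2)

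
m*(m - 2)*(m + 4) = m^3 + 2*m^2 - 8*m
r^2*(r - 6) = r^3 - 6*r^2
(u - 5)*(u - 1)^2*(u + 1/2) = u^4 - 13*u^3/2 + 15*u^2/2 + u/2 - 5/2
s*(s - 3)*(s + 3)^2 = s^4 + 3*s^3 - 9*s^2 - 27*s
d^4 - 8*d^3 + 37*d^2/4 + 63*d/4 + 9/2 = (d - 6)*(d - 3)*(d + 1/2)^2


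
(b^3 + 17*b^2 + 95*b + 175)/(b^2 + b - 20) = (b^2 + 12*b + 35)/(b - 4)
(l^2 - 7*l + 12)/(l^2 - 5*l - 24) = (-l^2 + 7*l - 12)/(-l^2 + 5*l + 24)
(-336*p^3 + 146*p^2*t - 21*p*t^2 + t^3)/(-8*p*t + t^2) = 42*p^2/t - 13*p + t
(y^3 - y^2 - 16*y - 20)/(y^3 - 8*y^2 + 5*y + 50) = (y + 2)/(y - 5)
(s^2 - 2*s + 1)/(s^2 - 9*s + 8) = (s - 1)/(s - 8)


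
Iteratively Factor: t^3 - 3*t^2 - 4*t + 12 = (t - 3)*(t^2 - 4) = (t - 3)*(t - 2)*(t + 2)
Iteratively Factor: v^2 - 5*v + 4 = (v - 1)*(v - 4)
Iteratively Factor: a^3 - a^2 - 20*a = (a)*(a^2 - a - 20) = a*(a + 4)*(a - 5)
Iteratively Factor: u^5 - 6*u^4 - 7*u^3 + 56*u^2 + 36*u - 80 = (u - 5)*(u^4 - u^3 - 12*u^2 - 4*u + 16) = (u - 5)*(u + 2)*(u^3 - 3*u^2 - 6*u + 8) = (u - 5)*(u - 1)*(u + 2)*(u^2 - 2*u - 8) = (u - 5)*(u - 4)*(u - 1)*(u + 2)*(u + 2)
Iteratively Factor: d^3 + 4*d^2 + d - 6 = (d - 1)*(d^2 + 5*d + 6) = (d - 1)*(d + 2)*(d + 3)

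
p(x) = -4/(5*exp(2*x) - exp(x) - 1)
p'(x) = -4*(-10*exp(2*x) + exp(x))/(5*exp(2*x) - exp(x) - 1)^2 = (40*exp(x) - 4)*exp(x)/(-5*exp(2*x) + exp(x) + 1)^2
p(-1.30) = 4.44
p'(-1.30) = 2.32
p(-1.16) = 4.87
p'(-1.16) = 3.96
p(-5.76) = 3.99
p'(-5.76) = -0.01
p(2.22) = -0.01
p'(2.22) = 0.02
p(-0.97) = 6.06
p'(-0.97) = 9.70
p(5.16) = -0.00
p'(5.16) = 0.00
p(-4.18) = 3.94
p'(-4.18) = -0.05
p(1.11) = -0.10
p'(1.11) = 0.20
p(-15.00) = 4.00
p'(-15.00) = 0.00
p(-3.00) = 3.86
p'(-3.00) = -0.09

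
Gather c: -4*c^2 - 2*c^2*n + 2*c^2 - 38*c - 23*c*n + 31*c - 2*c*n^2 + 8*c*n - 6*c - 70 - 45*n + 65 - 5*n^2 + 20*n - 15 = c^2*(-2*n - 2) + c*(-2*n^2 - 15*n - 13) - 5*n^2 - 25*n - 20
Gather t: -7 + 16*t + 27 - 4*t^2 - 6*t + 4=-4*t^2 + 10*t + 24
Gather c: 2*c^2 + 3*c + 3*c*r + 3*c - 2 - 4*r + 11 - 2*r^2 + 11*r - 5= 2*c^2 + c*(3*r + 6) - 2*r^2 + 7*r + 4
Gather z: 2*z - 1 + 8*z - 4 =10*z - 5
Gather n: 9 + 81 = 90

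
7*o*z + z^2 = z*(7*o + z)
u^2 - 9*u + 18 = (u - 6)*(u - 3)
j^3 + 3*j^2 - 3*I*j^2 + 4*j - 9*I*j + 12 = (j + 3)*(j - 4*I)*(j + I)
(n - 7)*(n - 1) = n^2 - 8*n + 7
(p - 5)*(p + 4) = p^2 - p - 20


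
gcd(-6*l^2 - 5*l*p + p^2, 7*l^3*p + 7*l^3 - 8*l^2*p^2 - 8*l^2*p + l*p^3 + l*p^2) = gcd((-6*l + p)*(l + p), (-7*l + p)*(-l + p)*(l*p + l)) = 1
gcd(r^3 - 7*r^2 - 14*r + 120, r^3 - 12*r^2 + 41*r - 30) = r^2 - 11*r + 30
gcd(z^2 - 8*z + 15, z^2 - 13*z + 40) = z - 5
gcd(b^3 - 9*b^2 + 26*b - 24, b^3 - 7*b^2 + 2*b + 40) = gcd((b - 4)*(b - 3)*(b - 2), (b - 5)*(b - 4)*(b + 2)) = b - 4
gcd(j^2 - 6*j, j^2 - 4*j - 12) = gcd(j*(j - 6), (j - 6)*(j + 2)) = j - 6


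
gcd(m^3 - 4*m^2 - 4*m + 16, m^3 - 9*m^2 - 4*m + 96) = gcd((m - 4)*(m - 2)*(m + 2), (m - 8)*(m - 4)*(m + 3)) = m - 4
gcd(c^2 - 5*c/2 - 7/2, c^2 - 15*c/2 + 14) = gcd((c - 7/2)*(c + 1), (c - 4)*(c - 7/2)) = c - 7/2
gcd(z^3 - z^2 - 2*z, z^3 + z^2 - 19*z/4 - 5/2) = z - 2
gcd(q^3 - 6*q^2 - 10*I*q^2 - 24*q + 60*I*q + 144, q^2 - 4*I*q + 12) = q - 6*I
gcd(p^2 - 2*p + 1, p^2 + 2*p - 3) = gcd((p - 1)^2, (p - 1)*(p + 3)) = p - 1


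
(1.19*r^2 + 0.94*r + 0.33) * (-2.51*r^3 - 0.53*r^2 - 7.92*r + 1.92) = -2.9869*r^5 - 2.9901*r^4 - 10.7513*r^3 - 5.3349*r^2 - 0.8088*r + 0.6336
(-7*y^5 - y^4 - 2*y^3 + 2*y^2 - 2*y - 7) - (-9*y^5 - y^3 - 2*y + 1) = 2*y^5 - y^4 - y^3 + 2*y^2 - 8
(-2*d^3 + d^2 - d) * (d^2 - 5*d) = -2*d^5 + 11*d^4 - 6*d^3 + 5*d^2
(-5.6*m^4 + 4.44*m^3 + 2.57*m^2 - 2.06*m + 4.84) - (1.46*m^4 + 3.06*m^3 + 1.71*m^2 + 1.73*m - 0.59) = -7.06*m^4 + 1.38*m^3 + 0.86*m^2 - 3.79*m + 5.43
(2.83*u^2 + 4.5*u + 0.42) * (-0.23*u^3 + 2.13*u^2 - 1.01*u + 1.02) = -0.6509*u^5 + 4.9929*u^4 + 6.6301*u^3 - 0.7638*u^2 + 4.1658*u + 0.4284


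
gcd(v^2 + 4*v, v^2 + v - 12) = v + 4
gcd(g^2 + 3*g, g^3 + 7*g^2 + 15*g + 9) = g + 3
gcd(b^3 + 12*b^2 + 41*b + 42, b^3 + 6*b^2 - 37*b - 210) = b + 7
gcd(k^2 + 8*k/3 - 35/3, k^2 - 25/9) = 1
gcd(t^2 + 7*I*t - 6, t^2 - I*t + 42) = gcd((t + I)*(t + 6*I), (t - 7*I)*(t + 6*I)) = t + 6*I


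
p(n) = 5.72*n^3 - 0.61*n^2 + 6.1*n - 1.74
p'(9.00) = 1385.08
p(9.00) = 4173.63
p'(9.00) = 1385.08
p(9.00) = 4173.63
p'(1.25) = 31.39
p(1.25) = 16.10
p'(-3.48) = 218.16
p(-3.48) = -271.42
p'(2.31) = 94.85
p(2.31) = 79.60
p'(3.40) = 200.32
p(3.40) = 236.77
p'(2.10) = 79.21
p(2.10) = 61.35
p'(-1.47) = 44.97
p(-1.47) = -30.19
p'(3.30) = 188.95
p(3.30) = 217.31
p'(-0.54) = 11.76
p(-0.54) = -6.11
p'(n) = 17.16*n^2 - 1.22*n + 6.1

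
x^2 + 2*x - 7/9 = (x - 1/3)*(x + 7/3)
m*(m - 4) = m^2 - 4*m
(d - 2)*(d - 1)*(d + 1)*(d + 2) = d^4 - 5*d^2 + 4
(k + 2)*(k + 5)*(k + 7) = k^3 + 14*k^2 + 59*k + 70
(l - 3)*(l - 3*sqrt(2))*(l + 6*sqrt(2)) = l^3 - 3*l^2 + 3*sqrt(2)*l^2 - 36*l - 9*sqrt(2)*l + 108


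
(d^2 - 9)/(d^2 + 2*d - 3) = (d - 3)/(d - 1)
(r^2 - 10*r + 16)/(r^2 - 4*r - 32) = (r - 2)/(r + 4)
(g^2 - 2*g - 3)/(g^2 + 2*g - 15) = (g + 1)/(g + 5)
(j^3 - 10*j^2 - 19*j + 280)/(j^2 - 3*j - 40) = j - 7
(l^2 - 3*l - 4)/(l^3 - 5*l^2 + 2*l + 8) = 1/(l - 2)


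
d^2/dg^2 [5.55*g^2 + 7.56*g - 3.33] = 11.1000000000000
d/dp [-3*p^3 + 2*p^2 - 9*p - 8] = -9*p^2 + 4*p - 9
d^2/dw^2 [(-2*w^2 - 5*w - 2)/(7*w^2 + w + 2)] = 14*(-33*w^3 - 30*w^2 + 24*w + 4)/(343*w^6 + 147*w^5 + 315*w^4 + 85*w^3 + 90*w^2 + 12*w + 8)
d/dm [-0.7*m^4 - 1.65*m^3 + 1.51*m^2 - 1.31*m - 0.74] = -2.8*m^3 - 4.95*m^2 + 3.02*m - 1.31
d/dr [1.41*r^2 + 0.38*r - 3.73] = 2.82*r + 0.38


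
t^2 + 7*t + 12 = (t + 3)*(t + 4)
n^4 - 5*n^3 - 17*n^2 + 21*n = n*(n - 7)*(n - 1)*(n + 3)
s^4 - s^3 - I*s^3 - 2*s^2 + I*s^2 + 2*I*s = s*(s - 2)*(s + 1)*(s - I)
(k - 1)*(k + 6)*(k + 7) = k^3 + 12*k^2 + 29*k - 42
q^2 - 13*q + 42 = (q - 7)*(q - 6)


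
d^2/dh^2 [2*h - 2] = 0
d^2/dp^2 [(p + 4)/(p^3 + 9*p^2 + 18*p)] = 6*(-p*(p^2 + 9*p + 18)*(p^2 + 6*p + (p + 3)*(p + 4) + 6) + 3*(p + 4)*(p^2 + 6*p + 6)^2)/(p^3*(p^2 + 9*p + 18)^3)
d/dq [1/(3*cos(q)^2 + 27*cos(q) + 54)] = (2*cos(q) + 9)*sin(q)/(3*(cos(q)^2 + 9*cos(q) + 18)^2)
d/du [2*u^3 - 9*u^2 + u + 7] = 6*u^2 - 18*u + 1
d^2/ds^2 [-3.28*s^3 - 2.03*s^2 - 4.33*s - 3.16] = -19.68*s - 4.06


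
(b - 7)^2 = b^2 - 14*b + 49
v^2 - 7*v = v*(v - 7)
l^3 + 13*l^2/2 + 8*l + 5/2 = (l + 1/2)*(l + 1)*(l + 5)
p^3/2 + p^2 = p^2*(p/2 + 1)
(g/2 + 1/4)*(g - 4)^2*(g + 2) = g^4/2 - 11*g^3/4 - 3*g^2/2 + 16*g + 8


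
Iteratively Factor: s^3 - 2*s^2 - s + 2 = (s + 1)*(s^2 - 3*s + 2) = (s - 1)*(s + 1)*(s - 2)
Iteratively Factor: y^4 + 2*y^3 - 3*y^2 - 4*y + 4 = (y + 2)*(y^3 - 3*y + 2) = (y - 1)*(y + 2)*(y^2 + y - 2) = (y - 1)*(y + 2)^2*(y - 1)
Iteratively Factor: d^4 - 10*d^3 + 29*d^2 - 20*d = (d - 4)*(d^3 - 6*d^2 + 5*d) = (d - 4)*(d - 1)*(d^2 - 5*d) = (d - 5)*(d - 4)*(d - 1)*(d)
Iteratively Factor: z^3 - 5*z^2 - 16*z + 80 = (z + 4)*(z^2 - 9*z + 20) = (z - 5)*(z + 4)*(z - 4)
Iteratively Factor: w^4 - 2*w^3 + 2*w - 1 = (w - 1)*(w^3 - w^2 - w + 1) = (w - 1)*(w + 1)*(w^2 - 2*w + 1) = (w - 1)^2*(w + 1)*(w - 1)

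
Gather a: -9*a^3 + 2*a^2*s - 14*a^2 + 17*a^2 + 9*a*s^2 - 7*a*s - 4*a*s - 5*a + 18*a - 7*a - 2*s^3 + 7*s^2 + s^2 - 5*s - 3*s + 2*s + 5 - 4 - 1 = -9*a^3 + a^2*(2*s + 3) + a*(9*s^2 - 11*s + 6) - 2*s^3 + 8*s^2 - 6*s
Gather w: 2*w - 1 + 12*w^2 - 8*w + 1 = 12*w^2 - 6*w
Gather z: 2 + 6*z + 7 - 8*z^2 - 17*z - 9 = -8*z^2 - 11*z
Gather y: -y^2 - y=-y^2 - y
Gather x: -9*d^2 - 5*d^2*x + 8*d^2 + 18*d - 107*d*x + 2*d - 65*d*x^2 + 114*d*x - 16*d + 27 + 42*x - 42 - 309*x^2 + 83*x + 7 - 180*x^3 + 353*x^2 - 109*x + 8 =-d^2 + 4*d - 180*x^3 + x^2*(44 - 65*d) + x*(-5*d^2 + 7*d + 16)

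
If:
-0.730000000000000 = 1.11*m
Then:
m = -0.66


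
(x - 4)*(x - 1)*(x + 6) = x^3 + x^2 - 26*x + 24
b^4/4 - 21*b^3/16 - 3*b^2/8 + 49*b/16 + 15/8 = (b/4 + 1/4)*(b - 5)*(b - 2)*(b + 3/4)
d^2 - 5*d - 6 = (d - 6)*(d + 1)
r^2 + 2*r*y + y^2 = (r + y)^2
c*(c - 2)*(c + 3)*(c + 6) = c^4 + 7*c^3 - 36*c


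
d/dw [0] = 0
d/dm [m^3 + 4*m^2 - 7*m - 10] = 3*m^2 + 8*m - 7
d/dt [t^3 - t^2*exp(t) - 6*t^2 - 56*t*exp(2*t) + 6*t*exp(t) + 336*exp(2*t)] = -t^2*exp(t) + 3*t^2 - 112*t*exp(2*t) + 4*t*exp(t) - 12*t + 616*exp(2*t) + 6*exp(t)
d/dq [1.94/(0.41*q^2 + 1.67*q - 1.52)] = (-1.5908*q - 3.2398)/(0.41*q^2 + 1.67*q - 1.52)^2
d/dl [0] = 0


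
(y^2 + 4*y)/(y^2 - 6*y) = (y + 4)/(y - 6)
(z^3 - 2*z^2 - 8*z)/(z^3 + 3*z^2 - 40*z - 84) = z*(z - 4)/(z^2 + z - 42)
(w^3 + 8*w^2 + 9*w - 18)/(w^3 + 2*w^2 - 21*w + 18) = (w + 3)/(w - 3)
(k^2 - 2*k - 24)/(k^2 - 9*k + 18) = (k + 4)/(k - 3)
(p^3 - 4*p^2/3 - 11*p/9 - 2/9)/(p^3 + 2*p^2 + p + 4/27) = 3*(p - 2)/(3*p + 4)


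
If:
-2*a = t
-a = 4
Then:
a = -4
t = 8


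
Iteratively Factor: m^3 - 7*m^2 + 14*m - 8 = (m - 1)*(m^2 - 6*m + 8) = (m - 4)*(m - 1)*(m - 2)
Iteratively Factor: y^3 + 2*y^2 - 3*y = (y - 1)*(y^2 + 3*y) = (y - 1)*(y + 3)*(y)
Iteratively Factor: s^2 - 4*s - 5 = (s - 5)*(s + 1)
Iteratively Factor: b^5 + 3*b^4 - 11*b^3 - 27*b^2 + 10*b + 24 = (b + 2)*(b^4 + b^3 - 13*b^2 - b + 12) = (b + 1)*(b + 2)*(b^3 - 13*b + 12) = (b - 3)*(b + 1)*(b + 2)*(b^2 + 3*b - 4) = (b - 3)*(b + 1)*(b + 2)*(b + 4)*(b - 1)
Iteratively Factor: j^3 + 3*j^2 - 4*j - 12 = (j + 3)*(j^2 - 4) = (j - 2)*(j + 3)*(j + 2)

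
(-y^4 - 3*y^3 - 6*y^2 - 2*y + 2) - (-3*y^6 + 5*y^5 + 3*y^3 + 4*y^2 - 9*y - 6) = 3*y^6 - 5*y^5 - y^4 - 6*y^3 - 10*y^2 + 7*y + 8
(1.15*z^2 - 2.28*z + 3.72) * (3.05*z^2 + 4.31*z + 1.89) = 3.5075*z^4 - 1.9975*z^3 + 3.6927*z^2 + 11.724*z + 7.0308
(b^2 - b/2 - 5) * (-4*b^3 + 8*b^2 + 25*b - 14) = -4*b^5 + 10*b^4 + 41*b^3 - 133*b^2/2 - 118*b + 70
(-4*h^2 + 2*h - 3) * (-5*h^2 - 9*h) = 20*h^4 + 26*h^3 - 3*h^2 + 27*h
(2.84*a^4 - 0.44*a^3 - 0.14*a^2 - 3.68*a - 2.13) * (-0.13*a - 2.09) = -0.3692*a^5 - 5.8784*a^4 + 0.9378*a^3 + 0.771*a^2 + 7.9681*a + 4.4517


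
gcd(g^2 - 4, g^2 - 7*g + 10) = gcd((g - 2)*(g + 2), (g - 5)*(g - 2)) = g - 2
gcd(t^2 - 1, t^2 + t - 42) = 1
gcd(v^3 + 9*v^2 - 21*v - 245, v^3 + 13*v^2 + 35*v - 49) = v^2 + 14*v + 49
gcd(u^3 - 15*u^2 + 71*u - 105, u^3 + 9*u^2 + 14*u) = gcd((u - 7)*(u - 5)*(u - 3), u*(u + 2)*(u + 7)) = 1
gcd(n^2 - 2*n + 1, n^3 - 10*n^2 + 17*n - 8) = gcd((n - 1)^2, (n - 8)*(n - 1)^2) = n^2 - 2*n + 1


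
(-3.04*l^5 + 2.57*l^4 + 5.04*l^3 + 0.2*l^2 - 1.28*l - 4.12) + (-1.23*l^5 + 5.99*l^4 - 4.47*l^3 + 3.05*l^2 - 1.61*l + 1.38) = -4.27*l^5 + 8.56*l^4 + 0.57*l^3 + 3.25*l^2 - 2.89*l - 2.74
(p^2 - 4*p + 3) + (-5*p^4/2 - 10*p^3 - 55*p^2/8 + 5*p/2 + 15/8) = -5*p^4/2 - 10*p^3 - 47*p^2/8 - 3*p/2 + 39/8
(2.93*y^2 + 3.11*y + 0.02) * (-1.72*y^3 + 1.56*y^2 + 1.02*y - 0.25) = -5.0396*y^5 - 0.7784*y^4 + 7.8058*y^3 + 2.4709*y^2 - 0.7571*y - 0.005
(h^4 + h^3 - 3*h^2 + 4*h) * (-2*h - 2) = -2*h^5 - 4*h^4 + 4*h^3 - 2*h^2 - 8*h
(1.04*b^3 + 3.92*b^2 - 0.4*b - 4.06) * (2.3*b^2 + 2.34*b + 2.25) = 2.392*b^5 + 11.4496*b^4 + 10.5928*b^3 - 1.454*b^2 - 10.4004*b - 9.135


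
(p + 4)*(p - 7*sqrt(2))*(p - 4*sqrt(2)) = p^3 - 11*sqrt(2)*p^2 + 4*p^2 - 44*sqrt(2)*p + 56*p + 224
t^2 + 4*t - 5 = (t - 1)*(t + 5)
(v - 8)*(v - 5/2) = v^2 - 21*v/2 + 20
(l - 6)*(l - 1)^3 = l^4 - 9*l^3 + 21*l^2 - 19*l + 6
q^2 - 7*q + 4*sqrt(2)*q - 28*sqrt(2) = (q - 7)*(q + 4*sqrt(2))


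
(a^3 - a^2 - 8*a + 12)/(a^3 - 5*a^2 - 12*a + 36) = (a - 2)/(a - 6)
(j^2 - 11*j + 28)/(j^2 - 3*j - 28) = (j - 4)/(j + 4)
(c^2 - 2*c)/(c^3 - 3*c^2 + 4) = c/(c^2 - c - 2)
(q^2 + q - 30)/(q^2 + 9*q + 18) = (q - 5)/(q + 3)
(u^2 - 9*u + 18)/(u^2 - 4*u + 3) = (u - 6)/(u - 1)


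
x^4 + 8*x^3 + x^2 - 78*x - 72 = (x - 3)*(x + 1)*(x + 4)*(x + 6)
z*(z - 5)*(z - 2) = z^3 - 7*z^2 + 10*z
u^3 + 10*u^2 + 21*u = u*(u + 3)*(u + 7)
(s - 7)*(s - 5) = s^2 - 12*s + 35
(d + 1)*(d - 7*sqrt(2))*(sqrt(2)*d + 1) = sqrt(2)*d^3 - 13*d^2 + sqrt(2)*d^2 - 13*d - 7*sqrt(2)*d - 7*sqrt(2)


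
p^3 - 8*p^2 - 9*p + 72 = (p - 8)*(p - 3)*(p + 3)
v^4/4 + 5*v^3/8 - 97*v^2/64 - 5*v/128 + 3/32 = (v/4 + 1)*(v - 3/2)*(v - 1/4)*(v + 1/4)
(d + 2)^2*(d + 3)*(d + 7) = d^4 + 14*d^3 + 65*d^2 + 124*d + 84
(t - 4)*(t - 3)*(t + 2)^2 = t^4 - 3*t^3 - 12*t^2 + 20*t + 48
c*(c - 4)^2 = c^3 - 8*c^2 + 16*c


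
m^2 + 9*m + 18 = (m + 3)*(m + 6)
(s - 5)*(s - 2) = s^2 - 7*s + 10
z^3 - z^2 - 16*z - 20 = (z - 5)*(z + 2)^2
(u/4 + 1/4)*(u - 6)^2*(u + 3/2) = u^4/4 - 19*u^3/8 + 15*u^2/8 + 18*u + 27/2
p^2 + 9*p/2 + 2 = (p + 1/2)*(p + 4)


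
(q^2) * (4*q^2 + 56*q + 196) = 4*q^4 + 56*q^3 + 196*q^2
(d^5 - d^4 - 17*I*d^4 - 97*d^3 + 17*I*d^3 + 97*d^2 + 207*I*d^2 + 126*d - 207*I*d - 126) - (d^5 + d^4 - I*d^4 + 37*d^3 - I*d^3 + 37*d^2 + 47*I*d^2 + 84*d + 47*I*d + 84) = -2*d^4 - 16*I*d^4 - 134*d^3 + 18*I*d^3 + 60*d^2 + 160*I*d^2 + 42*d - 254*I*d - 210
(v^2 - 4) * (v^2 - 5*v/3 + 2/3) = v^4 - 5*v^3/3 - 10*v^2/3 + 20*v/3 - 8/3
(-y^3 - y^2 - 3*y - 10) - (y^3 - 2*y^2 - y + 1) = -2*y^3 + y^2 - 2*y - 11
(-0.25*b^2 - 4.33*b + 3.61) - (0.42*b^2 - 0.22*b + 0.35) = -0.67*b^2 - 4.11*b + 3.26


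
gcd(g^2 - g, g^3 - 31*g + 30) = g - 1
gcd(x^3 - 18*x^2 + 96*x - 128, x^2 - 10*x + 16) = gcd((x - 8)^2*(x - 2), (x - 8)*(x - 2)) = x^2 - 10*x + 16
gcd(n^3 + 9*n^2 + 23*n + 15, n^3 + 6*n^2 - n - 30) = n^2 + 8*n + 15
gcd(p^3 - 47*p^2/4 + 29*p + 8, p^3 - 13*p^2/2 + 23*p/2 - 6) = p - 4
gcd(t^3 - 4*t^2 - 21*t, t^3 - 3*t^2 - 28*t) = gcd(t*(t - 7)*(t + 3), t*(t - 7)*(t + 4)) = t^2 - 7*t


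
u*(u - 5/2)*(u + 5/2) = u^3 - 25*u/4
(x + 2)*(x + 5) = x^2 + 7*x + 10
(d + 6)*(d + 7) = d^2 + 13*d + 42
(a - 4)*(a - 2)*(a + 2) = a^3 - 4*a^2 - 4*a + 16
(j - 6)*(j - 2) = j^2 - 8*j + 12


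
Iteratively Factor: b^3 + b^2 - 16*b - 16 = (b + 4)*(b^2 - 3*b - 4) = (b + 1)*(b + 4)*(b - 4)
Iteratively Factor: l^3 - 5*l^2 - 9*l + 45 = (l + 3)*(l^2 - 8*l + 15) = (l - 3)*(l + 3)*(l - 5)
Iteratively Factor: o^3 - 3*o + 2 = (o + 2)*(o^2 - 2*o + 1) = (o - 1)*(o + 2)*(o - 1)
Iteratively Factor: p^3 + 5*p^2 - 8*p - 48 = (p + 4)*(p^2 + p - 12) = (p + 4)^2*(p - 3)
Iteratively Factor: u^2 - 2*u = (u)*(u - 2)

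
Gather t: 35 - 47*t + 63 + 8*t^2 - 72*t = 8*t^2 - 119*t + 98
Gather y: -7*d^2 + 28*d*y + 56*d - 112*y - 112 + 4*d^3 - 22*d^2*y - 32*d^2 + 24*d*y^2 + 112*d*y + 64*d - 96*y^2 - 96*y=4*d^3 - 39*d^2 + 120*d + y^2*(24*d - 96) + y*(-22*d^2 + 140*d - 208) - 112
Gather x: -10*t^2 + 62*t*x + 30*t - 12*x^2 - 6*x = -10*t^2 + 30*t - 12*x^2 + x*(62*t - 6)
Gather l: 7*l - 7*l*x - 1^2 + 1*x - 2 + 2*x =l*(7 - 7*x) + 3*x - 3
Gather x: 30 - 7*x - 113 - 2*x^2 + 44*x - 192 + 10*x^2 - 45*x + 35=8*x^2 - 8*x - 240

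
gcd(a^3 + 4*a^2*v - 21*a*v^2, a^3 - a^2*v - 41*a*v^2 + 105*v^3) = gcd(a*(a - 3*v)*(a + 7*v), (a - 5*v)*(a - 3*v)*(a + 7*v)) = -a^2 - 4*a*v + 21*v^2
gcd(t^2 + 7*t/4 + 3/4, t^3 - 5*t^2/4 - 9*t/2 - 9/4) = t^2 + 7*t/4 + 3/4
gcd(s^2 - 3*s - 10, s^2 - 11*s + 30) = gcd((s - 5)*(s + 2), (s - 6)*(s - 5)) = s - 5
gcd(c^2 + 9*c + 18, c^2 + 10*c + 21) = c + 3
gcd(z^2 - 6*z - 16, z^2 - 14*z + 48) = z - 8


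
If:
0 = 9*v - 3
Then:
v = 1/3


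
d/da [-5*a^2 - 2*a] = -10*a - 2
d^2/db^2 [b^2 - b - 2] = 2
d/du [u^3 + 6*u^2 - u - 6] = 3*u^2 + 12*u - 1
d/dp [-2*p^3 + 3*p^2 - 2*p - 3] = -6*p^2 + 6*p - 2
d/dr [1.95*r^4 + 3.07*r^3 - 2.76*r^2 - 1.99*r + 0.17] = 7.8*r^3 + 9.21*r^2 - 5.52*r - 1.99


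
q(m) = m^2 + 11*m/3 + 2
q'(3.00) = 9.67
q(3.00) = 22.00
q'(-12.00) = -20.33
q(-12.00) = 102.00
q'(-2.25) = -0.83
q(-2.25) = -1.19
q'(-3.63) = -3.59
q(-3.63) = 1.87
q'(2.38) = 8.43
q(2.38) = 16.39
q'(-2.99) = -2.31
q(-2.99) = -0.02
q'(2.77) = 9.21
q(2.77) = 19.83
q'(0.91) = 5.49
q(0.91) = 6.16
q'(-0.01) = 3.65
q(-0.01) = 1.96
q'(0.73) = 5.13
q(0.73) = 5.21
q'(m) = 2*m + 11/3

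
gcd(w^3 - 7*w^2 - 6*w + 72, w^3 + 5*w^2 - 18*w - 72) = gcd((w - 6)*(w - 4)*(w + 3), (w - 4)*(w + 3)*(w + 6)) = w^2 - w - 12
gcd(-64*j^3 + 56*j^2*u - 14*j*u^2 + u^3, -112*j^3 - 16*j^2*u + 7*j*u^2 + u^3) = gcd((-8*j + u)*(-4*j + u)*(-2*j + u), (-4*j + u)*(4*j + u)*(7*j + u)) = -4*j + u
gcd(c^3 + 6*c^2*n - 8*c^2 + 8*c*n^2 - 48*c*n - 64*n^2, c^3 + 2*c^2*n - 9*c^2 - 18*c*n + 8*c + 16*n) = c^2 + 2*c*n - 8*c - 16*n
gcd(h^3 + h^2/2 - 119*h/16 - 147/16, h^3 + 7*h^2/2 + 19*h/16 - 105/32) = h + 7/4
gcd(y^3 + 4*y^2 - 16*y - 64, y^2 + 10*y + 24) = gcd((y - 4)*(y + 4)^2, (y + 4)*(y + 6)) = y + 4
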